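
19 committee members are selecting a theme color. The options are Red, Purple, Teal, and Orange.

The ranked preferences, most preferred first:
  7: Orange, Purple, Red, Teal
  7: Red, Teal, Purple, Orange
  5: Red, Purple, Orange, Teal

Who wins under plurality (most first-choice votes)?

Red

First-place votes: Red 12, Purple 0, Teal 0, Orange 7.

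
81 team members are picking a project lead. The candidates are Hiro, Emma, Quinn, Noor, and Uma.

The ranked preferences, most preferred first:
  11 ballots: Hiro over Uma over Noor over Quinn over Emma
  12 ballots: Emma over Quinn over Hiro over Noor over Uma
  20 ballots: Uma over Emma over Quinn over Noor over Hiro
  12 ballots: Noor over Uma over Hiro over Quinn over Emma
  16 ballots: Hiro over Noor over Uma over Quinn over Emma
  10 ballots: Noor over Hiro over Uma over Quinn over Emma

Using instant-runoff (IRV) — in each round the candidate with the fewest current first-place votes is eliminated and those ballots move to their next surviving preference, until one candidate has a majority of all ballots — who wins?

Round 1: Hiro 27, Emma 12, Quinn 0, Noor 22, Uma 20. Quinn eliminated.
Round 2: Hiro 27, Emma 12, Noor 22, Uma 20. Emma eliminated.
Round 3: Hiro 39, Noor 22, Uma 20. Uma eliminated.
Round 4: Hiro 39, Noor 42. Noor has a majority (≥41).

Noor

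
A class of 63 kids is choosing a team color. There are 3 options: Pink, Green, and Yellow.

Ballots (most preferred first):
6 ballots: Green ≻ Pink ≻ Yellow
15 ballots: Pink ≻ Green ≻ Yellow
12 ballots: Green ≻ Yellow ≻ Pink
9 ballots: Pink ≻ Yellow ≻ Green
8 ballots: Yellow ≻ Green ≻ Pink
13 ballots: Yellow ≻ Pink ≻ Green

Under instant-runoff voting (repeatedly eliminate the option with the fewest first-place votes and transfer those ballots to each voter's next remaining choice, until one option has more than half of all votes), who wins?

Yellow

Round 1: Pink 24, Green 18, Yellow 21. Green eliminated.
Round 2: Pink 30, Yellow 33. Yellow has a majority (≥32).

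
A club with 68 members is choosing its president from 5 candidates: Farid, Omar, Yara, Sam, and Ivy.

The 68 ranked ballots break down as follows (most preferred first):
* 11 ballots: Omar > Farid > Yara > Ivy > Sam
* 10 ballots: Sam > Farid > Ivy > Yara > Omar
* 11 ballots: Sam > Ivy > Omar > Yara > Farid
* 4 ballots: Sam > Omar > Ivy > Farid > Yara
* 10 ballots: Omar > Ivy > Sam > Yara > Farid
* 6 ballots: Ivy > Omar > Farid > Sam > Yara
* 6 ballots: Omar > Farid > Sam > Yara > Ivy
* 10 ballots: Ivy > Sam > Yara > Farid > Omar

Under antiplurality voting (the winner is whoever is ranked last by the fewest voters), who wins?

Ivy

Last-place votes: Farid 21, Omar 20, Yara 10, Sam 11, Ivy 6.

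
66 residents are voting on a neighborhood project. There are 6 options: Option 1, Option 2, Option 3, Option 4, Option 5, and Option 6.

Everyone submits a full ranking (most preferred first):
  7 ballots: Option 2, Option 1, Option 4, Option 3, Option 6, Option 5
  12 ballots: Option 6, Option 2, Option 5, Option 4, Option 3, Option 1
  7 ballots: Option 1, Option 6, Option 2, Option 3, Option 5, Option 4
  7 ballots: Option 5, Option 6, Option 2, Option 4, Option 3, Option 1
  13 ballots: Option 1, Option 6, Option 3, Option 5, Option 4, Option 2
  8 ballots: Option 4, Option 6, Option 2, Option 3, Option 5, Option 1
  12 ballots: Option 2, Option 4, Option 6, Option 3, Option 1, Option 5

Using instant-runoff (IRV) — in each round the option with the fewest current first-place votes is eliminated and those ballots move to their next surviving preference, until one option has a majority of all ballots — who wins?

Option 6

Round 1: Option 1 20, Option 2 19, Option 3 0, Option 4 8, Option 5 7, Option 6 12. Option 3 eliminated.
Round 2: Option 1 20, Option 2 19, Option 4 8, Option 5 7, Option 6 12. Option 5 eliminated.
Round 3: Option 1 20, Option 2 19, Option 4 8, Option 6 19. Option 4 eliminated.
Round 4: Option 1 20, Option 2 19, Option 6 27. Option 2 eliminated.
Round 5: Option 1 27, Option 6 39. Option 6 has a majority (≥34).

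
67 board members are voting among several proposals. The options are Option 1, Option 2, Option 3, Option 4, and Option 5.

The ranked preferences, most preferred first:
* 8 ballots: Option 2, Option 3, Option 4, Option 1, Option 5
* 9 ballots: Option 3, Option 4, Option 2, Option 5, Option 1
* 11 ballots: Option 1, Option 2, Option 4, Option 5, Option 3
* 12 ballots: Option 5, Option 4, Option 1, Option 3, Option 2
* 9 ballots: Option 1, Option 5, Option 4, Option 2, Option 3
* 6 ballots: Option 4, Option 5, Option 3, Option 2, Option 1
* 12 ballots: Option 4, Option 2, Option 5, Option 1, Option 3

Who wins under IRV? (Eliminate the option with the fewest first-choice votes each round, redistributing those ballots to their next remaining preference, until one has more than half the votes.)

Round 1: Option 1 20, Option 2 8, Option 3 9, Option 4 18, Option 5 12. Option 2 eliminated.
Round 2: Option 1 20, Option 3 17, Option 4 18, Option 5 12. Option 5 eliminated.
Round 3: Option 1 20, Option 3 17, Option 4 30. Option 3 eliminated.
Round 4: Option 1 20, Option 4 47. Option 4 has a majority (≥34).

Option 4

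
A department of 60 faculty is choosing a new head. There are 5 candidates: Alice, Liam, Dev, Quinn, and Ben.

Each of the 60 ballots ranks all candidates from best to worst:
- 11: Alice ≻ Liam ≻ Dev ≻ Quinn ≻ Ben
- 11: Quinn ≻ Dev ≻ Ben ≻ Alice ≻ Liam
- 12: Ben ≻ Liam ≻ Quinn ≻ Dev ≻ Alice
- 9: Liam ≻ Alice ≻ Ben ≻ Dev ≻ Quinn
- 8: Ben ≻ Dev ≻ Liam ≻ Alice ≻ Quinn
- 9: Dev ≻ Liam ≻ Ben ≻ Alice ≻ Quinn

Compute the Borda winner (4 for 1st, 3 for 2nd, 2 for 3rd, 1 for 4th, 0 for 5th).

Alice: 11×4 + 11×1 + 12×0 + 9×3 + 8×1 + 9×1 = 99
Liam: 11×3 + 11×0 + 12×3 + 9×4 + 8×2 + 9×3 = 148
Dev: 11×2 + 11×3 + 12×1 + 9×1 + 8×3 + 9×4 = 136
Quinn: 11×1 + 11×4 + 12×2 + 9×0 + 8×0 + 9×0 = 79
Ben: 11×0 + 11×2 + 12×4 + 9×2 + 8×4 + 9×2 = 138

Liam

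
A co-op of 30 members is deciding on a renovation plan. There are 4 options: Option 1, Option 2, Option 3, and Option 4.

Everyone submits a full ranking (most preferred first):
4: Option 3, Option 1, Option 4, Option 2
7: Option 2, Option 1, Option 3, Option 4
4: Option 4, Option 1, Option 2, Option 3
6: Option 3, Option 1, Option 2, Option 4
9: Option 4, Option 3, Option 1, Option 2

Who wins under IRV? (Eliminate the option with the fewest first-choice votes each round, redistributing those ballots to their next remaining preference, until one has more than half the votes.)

Round 1: Option 1 0, Option 2 7, Option 3 10, Option 4 13. Option 1 eliminated.
Round 2: Option 2 7, Option 3 10, Option 4 13. Option 2 eliminated.
Round 3: Option 3 17, Option 4 13. Option 3 has a majority (≥16).

Option 3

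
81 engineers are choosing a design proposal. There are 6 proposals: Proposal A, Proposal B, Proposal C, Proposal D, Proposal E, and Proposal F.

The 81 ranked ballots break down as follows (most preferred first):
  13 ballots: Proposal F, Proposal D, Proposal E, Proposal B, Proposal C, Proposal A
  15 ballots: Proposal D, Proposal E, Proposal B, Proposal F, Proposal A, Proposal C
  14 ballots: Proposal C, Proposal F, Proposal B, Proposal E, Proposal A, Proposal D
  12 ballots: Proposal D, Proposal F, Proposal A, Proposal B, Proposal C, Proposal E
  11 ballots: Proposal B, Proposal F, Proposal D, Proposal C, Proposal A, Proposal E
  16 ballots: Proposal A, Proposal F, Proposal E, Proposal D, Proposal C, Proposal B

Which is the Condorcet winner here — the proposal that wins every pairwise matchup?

Proposal F vs Proposal A: 65–16
Proposal F vs Proposal B: 55–26
Proposal F vs Proposal C: 67–14
Proposal F vs Proposal D: 54–27
Proposal F vs Proposal E: 66–15
Proposal F beats every other proposal.

Proposal F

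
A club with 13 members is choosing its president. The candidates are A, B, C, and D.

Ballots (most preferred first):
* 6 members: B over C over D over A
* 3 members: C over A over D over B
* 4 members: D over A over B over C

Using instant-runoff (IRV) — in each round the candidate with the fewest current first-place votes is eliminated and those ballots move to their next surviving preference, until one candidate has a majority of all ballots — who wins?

Round 1: A 0, B 6, C 3, D 4. A eliminated.
Round 2: B 6, C 3, D 4. C eliminated.
Round 3: B 6, D 7. D has a majority (≥7).

D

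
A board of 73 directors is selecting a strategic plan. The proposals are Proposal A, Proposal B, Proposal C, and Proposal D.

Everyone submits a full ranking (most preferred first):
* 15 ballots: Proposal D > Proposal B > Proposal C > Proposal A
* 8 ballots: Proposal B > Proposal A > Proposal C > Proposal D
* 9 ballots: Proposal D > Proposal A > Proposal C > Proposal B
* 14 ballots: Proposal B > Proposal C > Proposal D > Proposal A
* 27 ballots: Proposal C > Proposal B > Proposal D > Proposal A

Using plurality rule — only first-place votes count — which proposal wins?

Proposal C

First-place votes: Proposal A 0, Proposal B 22, Proposal C 27, Proposal D 24.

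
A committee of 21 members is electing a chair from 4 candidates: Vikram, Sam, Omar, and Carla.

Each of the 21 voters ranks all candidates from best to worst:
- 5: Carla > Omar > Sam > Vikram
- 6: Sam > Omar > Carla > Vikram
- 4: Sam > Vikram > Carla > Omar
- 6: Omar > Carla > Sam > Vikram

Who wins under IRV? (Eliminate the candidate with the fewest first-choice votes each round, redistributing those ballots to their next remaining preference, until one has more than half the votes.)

Round 1: Vikram 0, Sam 10, Omar 6, Carla 5. Vikram eliminated.
Round 2: Sam 10, Omar 6, Carla 5. Carla eliminated.
Round 3: Sam 10, Omar 11. Omar has a majority (≥11).

Omar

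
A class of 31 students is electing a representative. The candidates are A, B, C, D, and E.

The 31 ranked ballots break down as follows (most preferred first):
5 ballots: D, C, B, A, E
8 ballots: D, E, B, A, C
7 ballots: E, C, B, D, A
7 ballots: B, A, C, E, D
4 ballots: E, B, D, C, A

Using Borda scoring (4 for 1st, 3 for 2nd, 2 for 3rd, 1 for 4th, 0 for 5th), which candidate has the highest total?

B

A: 5×1 + 8×1 + 7×0 + 7×3 + 4×0 = 34
B: 5×2 + 8×2 + 7×2 + 7×4 + 4×3 = 80
C: 5×3 + 8×0 + 7×3 + 7×2 + 4×1 = 54
D: 5×4 + 8×4 + 7×1 + 7×0 + 4×2 = 67
E: 5×0 + 8×3 + 7×4 + 7×1 + 4×4 = 75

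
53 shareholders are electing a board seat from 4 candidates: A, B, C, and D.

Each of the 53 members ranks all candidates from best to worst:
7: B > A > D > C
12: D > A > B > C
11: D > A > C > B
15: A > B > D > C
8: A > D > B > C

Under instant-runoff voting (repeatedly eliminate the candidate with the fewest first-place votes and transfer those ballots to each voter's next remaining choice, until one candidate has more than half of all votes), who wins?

A

Round 1: A 23, B 7, C 0, D 23. C eliminated.
Round 2: A 23, B 7, D 23. B eliminated.
Round 3: A 30, D 23. A has a majority (≥27).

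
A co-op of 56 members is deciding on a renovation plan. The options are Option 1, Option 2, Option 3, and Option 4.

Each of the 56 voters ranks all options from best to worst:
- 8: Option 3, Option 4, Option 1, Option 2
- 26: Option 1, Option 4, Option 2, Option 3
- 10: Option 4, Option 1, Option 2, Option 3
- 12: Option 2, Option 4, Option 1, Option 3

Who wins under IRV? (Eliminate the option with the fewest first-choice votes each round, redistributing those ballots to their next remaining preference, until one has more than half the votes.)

Option 4

Round 1: Option 1 26, Option 2 12, Option 3 8, Option 4 10. Option 3 eliminated.
Round 2: Option 1 26, Option 2 12, Option 4 18. Option 2 eliminated.
Round 3: Option 1 26, Option 4 30. Option 4 has a majority (≥29).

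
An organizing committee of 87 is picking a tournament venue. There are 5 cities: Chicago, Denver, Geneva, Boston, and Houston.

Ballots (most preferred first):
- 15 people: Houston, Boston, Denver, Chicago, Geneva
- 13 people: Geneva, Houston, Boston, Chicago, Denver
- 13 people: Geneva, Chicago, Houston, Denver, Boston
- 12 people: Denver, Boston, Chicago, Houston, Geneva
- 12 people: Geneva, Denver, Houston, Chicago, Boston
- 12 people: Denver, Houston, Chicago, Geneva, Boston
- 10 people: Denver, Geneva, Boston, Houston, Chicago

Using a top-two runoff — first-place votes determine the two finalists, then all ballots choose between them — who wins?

Denver

Round 1 first-place votes: Chicago 0, Denver 34, Geneva 38, Boston 0, Houston 15. Geneva and Denver advance.
Runoff: Geneva is ranked above Denver on 38 ballots, Denver above Geneva on 49.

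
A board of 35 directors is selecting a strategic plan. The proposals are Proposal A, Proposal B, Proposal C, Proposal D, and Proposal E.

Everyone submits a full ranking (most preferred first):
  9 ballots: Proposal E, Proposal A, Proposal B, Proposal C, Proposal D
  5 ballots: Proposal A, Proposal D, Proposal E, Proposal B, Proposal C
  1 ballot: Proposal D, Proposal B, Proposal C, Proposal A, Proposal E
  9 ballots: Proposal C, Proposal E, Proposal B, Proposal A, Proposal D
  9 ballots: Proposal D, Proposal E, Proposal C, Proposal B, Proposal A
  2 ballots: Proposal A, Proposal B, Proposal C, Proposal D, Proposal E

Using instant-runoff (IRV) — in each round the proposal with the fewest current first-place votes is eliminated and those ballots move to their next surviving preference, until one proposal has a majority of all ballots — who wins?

Proposal C

Round 1: Proposal A 7, Proposal B 0, Proposal C 9, Proposal D 10, Proposal E 9. Proposal B eliminated.
Round 2: Proposal A 7, Proposal C 9, Proposal D 10, Proposal E 9. Proposal A eliminated.
Round 3: Proposal C 11, Proposal D 15, Proposal E 9. Proposal E eliminated.
Round 4: Proposal C 20, Proposal D 15. Proposal C has a majority (≥18).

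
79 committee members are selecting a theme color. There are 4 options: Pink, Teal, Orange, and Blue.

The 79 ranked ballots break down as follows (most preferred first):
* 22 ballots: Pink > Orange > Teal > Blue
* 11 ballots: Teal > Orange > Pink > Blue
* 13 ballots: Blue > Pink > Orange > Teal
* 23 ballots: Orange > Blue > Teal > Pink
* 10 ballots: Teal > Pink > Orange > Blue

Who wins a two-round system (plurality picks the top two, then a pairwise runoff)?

Pink

Round 1 first-place votes: Pink 22, Teal 21, Orange 23, Blue 13. Orange and Pink advance.
Runoff: Orange is ranked above Pink on 34 ballots, Pink above Orange on 45.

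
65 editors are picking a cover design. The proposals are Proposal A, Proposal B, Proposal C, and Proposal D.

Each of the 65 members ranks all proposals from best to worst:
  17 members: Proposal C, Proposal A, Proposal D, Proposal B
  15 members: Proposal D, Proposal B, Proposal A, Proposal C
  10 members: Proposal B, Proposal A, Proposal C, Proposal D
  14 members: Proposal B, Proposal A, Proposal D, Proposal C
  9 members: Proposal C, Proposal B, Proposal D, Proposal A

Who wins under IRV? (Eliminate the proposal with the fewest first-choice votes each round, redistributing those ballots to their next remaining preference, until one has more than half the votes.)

Proposal B

Round 1: Proposal A 0, Proposal B 24, Proposal C 26, Proposal D 15. Proposal A eliminated.
Round 2: Proposal B 24, Proposal C 26, Proposal D 15. Proposal D eliminated.
Round 3: Proposal B 39, Proposal C 26. Proposal B has a majority (≥33).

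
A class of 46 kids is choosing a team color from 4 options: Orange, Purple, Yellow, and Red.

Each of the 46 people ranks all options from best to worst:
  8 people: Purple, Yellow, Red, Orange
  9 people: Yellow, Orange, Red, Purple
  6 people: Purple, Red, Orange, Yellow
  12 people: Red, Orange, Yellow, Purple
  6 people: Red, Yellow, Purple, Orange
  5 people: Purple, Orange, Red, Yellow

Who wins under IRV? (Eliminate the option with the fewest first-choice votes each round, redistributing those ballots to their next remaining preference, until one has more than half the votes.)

Round 1: Orange 0, Purple 19, Yellow 9, Red 18. Orange eliminated.
Round 2: Purple 19, Yellow 9, Red 18. Yellow eliminated.
Round 3: Purple 19, Red 27. Red has a majority (≥24).

Red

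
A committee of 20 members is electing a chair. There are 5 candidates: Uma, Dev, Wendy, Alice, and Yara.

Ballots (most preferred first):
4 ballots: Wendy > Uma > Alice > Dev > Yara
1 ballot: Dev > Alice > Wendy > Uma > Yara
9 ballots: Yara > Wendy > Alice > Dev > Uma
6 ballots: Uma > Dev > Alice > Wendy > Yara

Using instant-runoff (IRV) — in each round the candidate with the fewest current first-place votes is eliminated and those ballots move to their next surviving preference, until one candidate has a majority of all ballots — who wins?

Round 1: Uma 6, Dev 1, Wendy 4, Alice 0, Yara 9. Alice eliminated.
Round 2: Uma 6, Dev 1, Wendy 4, Yara 9. Dev eliminated.
Round 3: Uma 6, Wendy 5, Yara 9. Wendy eliminated.
Round 4: Uma 11, Yara 9. Uma has a majority (≥11).

Uma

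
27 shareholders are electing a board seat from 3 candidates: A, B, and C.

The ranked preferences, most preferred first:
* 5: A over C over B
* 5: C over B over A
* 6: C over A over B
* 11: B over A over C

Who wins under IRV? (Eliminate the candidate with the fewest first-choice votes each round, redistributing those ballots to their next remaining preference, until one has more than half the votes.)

Round 1: A 5, B 11, C 11. A eliminated.
Round 2: B 11, C 16. C has a majority (≥14).

C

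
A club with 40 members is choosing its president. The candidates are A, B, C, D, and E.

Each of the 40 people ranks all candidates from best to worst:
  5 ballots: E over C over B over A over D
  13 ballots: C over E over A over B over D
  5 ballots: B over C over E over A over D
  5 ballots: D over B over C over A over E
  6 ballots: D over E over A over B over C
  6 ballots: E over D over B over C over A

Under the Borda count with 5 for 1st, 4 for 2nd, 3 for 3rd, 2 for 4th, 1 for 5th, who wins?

A: 5×2 + 13×3 + 5×2 + 5×2 + 6×3 + 6×1 = 93
B: 5×3 + 13×2 + 5×5 + 5×4 + 6×2 + 6×3 = 116
C: 5×4 + 13×5 + 5×4 + 5×3 + 6×1 + 6×2 = 138
D: 5×1 + 13×1 + 5×1 + 5×5 + 6×5 + 6×4 = 102
E: 5×5 + 13×4 + 5×3 + 5×1 + 6×4 + 6×5 = 151

E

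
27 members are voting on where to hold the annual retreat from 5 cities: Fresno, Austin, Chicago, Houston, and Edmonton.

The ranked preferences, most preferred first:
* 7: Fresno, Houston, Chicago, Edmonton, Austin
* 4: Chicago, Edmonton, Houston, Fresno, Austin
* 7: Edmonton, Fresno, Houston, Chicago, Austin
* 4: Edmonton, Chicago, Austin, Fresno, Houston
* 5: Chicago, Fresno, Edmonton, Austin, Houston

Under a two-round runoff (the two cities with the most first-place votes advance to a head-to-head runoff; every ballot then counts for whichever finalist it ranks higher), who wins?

Chicago

Round 1 first-place votes: Fresno 7, Austin 0, Chicago 9, Houston 0, Edmonton 11. Edmonton and Chicago advance.
Runoff: Edmonton is ranked above Chicago on 11 ballots, Chicago above Edmonton on 16.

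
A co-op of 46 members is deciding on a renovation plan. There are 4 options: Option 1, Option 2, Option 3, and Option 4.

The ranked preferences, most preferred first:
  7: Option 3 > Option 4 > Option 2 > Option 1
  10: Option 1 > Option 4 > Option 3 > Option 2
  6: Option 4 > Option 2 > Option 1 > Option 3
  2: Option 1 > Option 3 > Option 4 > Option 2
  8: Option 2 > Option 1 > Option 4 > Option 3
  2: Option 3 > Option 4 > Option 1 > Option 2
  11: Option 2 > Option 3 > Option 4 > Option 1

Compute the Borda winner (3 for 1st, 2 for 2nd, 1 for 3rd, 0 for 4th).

Option 4

Option 1: 7×0 + 10×3 + 6×1 + 2×3 + 8×2 + 2×1 + 11×0 = 60
Option 2: 7×1 + 10×0 + 6×2 + 2×0 + 8×3 + 2×0 + 11×3 = 76
Option 3: 7×3 + 10×1 + 6×0 + 2×2 + 8×0 + 2×3 + 11×2 = 63
Option 4: 7×2 + 10×2 + 6×3 + 2×1 + 8×1 + 2×2 + 11×1 = 77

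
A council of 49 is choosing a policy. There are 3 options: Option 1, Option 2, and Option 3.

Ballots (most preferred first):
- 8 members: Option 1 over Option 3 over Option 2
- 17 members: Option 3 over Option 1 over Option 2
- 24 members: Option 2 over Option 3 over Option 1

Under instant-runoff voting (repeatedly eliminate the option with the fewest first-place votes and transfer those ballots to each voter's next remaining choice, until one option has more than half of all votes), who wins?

Option 3

Round 1: Option 1 8, Option 2 24, Option 3 17. Option 1 eliminated.
Round 2: Option 2 24, Option 3 25. Option 3 has a majority (≥25).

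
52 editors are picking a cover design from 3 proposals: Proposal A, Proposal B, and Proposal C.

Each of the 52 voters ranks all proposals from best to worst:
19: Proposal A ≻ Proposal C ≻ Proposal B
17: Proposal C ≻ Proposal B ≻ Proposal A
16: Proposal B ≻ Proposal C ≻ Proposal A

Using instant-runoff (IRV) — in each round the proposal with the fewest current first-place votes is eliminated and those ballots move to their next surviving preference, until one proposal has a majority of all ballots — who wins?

Proposal C

Round 1: Proposal A 19, Proposal B 16, Proposal C 17. Proposal B eliminated.
Round 2: Proposal A 19, Proposal C 33. Proposal C has a majority (≥27).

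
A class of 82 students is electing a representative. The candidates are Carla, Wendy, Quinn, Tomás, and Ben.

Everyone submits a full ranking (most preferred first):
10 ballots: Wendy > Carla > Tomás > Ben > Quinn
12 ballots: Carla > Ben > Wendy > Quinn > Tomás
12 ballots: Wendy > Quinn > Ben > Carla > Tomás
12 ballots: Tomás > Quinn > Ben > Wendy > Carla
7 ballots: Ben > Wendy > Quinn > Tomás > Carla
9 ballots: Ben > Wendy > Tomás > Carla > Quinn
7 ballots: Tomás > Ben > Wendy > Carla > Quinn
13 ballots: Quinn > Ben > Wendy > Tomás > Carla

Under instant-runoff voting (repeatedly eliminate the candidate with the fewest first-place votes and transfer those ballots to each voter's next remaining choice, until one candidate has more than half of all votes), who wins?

Ben

Round 1: Carla 12, Wendy 22, Quinn 13, Tomás 19, Ben 16. Carla eliminated.
Round 2: Wendy 22, Quinn 13, Tomás 19, Ben 28. Quinn eliminated.
Round 3: Wendy 22, Tomás 19, Ben 41. Tomás eliminated.
Round 4: Wendy 22, Ben 60. Ben has a majority (≥42).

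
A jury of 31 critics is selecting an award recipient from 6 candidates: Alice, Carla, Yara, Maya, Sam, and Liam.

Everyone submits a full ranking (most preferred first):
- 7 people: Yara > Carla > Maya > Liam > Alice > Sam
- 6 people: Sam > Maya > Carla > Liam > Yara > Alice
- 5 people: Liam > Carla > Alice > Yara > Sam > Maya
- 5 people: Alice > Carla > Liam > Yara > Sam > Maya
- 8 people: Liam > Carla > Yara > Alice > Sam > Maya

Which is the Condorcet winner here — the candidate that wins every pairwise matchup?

Carla vs Alice: 26–5
Carla vs Yara: 24–7
Carla vs Maya: 25–6
Carla vs Sam: 25–6
Carla vs Liam: 18–13
Carla beats every other candidate.

Carla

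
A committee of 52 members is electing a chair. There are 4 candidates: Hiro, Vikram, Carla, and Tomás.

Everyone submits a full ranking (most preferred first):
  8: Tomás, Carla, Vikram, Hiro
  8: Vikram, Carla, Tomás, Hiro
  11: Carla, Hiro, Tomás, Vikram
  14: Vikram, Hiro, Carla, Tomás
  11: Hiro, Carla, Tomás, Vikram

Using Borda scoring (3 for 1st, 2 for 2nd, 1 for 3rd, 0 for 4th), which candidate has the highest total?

Carla

Hiro: 8×0 + 8×0 + 11×2 + 14×2 + 11×3 = 83
Vikram: 8×1 + 8×3 + 11×0 + 14×3 + 11×0 = 74
Carla: 8×2 + 8×2 + 11×3 + 14×1 + 11×2 = 101
Tomás: 8×3 + 8×1 + 11×1 + 14×0 + 11×1 = 54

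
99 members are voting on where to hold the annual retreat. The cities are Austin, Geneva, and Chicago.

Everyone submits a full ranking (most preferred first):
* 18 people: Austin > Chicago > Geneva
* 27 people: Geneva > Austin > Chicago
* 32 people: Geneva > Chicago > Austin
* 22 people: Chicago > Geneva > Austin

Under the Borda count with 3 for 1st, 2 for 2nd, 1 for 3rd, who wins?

Geneva

Austin: 18×3 + 27×2 + 32×1 + 22×1 = 162
Geneva: 18×1 + 27×3 + 32×3 + 22×2 = 239
Chicago: 18×2 + 27×1 + 32×2 + 22×3 = 193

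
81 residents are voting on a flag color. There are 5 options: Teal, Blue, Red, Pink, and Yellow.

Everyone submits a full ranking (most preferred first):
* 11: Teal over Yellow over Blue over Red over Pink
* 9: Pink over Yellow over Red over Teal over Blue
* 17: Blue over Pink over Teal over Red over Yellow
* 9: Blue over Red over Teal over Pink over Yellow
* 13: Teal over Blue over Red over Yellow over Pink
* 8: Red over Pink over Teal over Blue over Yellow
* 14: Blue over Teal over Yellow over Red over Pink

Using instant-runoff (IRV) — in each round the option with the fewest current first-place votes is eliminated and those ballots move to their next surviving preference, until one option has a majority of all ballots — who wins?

Round 1: Teal 24, Blue 40, Red 8, Pink 9, Yellow 0. Yellow eliminated.
Round 2: Teal 24, Blue 40, Red 8, Pink 9. Red eliminated.
Round 3: Teal 24, Blue 40, Pink 17. Pink eliminated.
Round 4: Teal 41, Blue 40. Teal has a majority (≥41).

Teal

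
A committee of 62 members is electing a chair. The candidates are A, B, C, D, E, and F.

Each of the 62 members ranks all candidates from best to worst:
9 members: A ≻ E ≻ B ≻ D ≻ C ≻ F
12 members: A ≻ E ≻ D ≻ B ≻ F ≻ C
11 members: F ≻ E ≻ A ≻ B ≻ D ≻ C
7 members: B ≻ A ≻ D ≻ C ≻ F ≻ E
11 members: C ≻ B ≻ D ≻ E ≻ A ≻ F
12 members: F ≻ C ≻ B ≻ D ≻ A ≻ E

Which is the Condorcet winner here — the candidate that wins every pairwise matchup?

A vs B: 32–30
A vs C: 39–23
A vs D: 39–23
A vs E: 40–22
A vs F: 39–23
A beats every other candidate.

A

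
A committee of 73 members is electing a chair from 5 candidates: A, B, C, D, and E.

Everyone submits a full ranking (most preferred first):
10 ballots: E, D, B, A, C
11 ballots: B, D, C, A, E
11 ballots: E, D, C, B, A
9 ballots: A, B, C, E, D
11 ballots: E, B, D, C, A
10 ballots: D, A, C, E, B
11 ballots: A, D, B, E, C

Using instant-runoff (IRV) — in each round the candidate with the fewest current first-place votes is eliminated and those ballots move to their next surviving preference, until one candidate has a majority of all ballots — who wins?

A

Round 1: A 20, B 11, C 0, D 10, E 32. C eliminated.
Round 2: A 20, B 11, D 10, E 32. D eliminated.
Round 3: A 30, B 11, E 32. B eliminated.
Round 4: A 41, E 32. A has a majority (≥37).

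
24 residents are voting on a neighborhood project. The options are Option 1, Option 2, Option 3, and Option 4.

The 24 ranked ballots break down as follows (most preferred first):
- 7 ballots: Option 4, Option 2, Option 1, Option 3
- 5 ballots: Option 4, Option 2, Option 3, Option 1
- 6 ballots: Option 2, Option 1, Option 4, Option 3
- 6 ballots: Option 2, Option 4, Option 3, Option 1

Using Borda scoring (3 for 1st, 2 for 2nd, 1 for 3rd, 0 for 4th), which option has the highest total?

Option 2

Option 1: 7×1 + 5×0 + 6×2 + 6×0 = 19
Option 2: 7×2 + 5×2 + 6×3 + 6×3 = 60
Option 3: 7×0 + 5×1 + 6×0 + 6×1 = 11
Option 4: 7×3 + 5×3 + 6×1 + 6×2 = 54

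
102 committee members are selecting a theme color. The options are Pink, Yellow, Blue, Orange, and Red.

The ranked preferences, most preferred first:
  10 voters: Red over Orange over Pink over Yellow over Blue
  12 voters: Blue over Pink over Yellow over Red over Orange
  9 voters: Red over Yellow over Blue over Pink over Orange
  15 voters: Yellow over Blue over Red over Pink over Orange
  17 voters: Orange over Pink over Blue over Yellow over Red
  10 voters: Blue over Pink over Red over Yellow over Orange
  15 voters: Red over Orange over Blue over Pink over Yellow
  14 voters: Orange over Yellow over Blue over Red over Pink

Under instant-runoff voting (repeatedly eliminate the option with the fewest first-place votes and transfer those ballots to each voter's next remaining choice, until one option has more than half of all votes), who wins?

Blue

Round 1: Pink 0, Yellow 15, Blue 22, Orange 31, Red 34. Pink eliminated.
Round 2: Yellow 15, Blue 22, Orange 31, Red 34. Yellow eliminated.
Round 3: Blue 37, Orange 31, Red 34. Orange eliminated.
Round 4: Blue 68, Red 34. Blue has a majority (≥52).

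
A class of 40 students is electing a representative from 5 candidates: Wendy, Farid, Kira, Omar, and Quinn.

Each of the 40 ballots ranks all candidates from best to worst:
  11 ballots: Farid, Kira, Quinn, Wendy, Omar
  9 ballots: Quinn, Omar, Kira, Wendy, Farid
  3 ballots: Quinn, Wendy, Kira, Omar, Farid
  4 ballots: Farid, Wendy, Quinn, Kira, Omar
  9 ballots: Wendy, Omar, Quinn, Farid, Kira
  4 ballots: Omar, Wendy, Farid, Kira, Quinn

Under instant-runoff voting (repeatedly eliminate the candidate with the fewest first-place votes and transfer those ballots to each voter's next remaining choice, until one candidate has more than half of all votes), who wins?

Wendy

Round 1: Wendy 9, Farid 15, Kira 0, Omar 4, Quinn 12. Kira eliminated.
Round 2: Wendy 9, Farid 15, Omar 4, Quinn 12. Omar eliminated.
Round 3: Wendy 13, Farid 15, Quinn 12. Quinn eliminated.
Round 4: Wendy 25, Farid 15. Wendy has a majority (≥21).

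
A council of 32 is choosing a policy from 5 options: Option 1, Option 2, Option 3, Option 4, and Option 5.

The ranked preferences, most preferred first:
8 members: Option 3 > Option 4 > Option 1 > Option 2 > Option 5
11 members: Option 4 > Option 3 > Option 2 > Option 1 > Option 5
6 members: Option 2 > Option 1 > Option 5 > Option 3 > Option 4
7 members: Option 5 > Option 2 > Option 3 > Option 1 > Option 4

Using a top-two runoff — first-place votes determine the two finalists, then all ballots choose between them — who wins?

Option 3

Round 1 first-place votes: Option 1 0, Option 2 6, Option 3 8, Option 4 11, Option 5 7. Option 4 and Option 3 advance.
Runoff: Option 4 is ranked above Option 3 on 11 ballots, Option 3 above Option 4 on 21.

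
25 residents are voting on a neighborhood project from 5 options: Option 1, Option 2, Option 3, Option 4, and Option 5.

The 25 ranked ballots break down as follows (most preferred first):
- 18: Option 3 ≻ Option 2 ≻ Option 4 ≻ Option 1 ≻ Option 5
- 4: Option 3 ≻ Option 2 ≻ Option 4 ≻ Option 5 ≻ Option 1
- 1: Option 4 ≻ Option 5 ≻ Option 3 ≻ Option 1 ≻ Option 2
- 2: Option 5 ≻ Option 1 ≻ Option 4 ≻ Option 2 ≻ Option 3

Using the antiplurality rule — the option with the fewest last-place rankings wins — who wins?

Option 4

Last-place votes: Option 1 4, Option 2 1, Option 3 2, Option 4 0, Option 5 18.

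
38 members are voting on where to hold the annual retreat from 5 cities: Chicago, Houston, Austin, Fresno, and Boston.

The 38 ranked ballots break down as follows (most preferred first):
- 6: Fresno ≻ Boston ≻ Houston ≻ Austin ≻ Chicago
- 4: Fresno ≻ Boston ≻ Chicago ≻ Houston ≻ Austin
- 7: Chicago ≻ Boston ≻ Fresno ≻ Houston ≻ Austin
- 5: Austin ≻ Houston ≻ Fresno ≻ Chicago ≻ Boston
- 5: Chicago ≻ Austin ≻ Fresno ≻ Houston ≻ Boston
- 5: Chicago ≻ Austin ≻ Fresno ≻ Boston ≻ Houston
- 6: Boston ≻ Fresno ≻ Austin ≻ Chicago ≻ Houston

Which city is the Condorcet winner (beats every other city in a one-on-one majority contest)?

Fresno

Fresno vs Chicago: 21–17
Fresno vs Houston: 33–5
Fresno vs Austin: 23–15
Fresno vs Boston: 25–13
Fresno beats every other city.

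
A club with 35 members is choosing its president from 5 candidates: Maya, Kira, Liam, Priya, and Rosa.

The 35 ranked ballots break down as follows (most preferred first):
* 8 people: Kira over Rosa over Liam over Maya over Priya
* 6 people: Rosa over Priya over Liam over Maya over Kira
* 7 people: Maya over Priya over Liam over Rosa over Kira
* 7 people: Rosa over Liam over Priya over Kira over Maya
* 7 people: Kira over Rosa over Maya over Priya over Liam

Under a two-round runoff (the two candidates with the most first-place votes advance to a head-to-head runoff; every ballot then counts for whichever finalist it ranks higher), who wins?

Rosa

Round 1 first-place votes: Maya 7, Kira 15, Liam 0, Priya 0, Rosa 13. Kira and Rosa advance.
Runoff: Kira is ranked above Rosa on 15 ballots, Rosa above Kira on 20.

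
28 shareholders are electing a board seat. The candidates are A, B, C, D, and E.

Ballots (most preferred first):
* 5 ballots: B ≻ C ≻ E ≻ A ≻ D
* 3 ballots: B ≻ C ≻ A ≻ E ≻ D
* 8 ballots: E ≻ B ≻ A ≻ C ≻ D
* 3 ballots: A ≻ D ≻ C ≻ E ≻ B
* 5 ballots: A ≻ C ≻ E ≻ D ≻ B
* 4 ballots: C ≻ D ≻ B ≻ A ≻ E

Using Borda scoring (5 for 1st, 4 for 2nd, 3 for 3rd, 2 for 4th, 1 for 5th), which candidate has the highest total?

A: 5×2 + 3×3 + 8×3 + 3×5 + 5×5 + 4×2 = 91
B: 5×5 + 3×5 + 8×4 + 3×1 + 5×1 + 4×3 = 92
C: 5×4 + 3×4 + 8×2 + 3×3 + 5×4 + 4×5 = 97
D: 5×1 + 3×1 + 8×1 + 3×4 + 5×2 + 4×4 = 54
E: 5×3 + 3×2 + 8×5 + 3×2 + 5×3 + 4×1 = 86

C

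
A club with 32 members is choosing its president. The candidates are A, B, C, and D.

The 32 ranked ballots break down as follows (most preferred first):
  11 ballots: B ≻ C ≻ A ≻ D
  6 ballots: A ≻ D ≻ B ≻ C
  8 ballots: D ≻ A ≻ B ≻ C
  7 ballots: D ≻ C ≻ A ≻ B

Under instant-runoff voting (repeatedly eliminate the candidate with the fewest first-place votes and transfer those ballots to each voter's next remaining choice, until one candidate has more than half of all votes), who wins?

Round 1: A 6, B 11, C 0, D 15. C eliminated.
Round 2: A 6, B 11, D 15. A eliminated.
Round 3: B 11, D 21. D has a majority (≥17).

D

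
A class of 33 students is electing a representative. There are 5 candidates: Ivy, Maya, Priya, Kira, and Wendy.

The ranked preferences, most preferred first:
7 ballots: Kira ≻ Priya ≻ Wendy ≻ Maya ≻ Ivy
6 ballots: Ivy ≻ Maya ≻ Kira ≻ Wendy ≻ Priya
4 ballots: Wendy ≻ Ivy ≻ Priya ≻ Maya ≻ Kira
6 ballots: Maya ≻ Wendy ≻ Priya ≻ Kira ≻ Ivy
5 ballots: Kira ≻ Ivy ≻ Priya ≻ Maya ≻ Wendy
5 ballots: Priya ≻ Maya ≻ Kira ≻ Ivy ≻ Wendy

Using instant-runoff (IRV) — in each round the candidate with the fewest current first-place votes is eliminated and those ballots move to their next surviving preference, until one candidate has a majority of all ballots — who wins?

Round 1: Ivy 6, Maya 6, Priya 5, Kira 12, Wendy 4. Wendy eliminated.
Round 2: Ivy 10, Maya 6, Priya 5, Kira 12. Priya eliminated.
Round 3: Ivy 10, Maya 11, Kira 12. Ivy eliminated.
Round 4: Maya 21, Kira 12. Maya has a majority (≥17).

Maya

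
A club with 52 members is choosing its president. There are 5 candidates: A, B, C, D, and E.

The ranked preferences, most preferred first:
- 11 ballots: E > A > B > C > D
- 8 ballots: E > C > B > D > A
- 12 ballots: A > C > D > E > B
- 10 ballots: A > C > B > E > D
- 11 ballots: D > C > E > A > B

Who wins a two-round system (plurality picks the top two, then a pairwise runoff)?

E

Round 1 first-place votes: A 22, B 0, C 0, D 11, E 19. A and E advance.
Runoff: A is ranked above E on 22 ballots, E above A on 30.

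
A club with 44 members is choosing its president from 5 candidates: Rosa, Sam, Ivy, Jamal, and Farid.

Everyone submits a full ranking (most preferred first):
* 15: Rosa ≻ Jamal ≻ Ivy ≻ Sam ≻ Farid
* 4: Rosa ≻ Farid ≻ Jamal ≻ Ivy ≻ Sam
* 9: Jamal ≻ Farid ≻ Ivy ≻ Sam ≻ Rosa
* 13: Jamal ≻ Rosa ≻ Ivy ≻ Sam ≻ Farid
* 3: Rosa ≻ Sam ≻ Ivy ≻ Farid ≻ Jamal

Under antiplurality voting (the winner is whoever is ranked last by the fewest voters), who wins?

Last-place votes: Rosa 9, Sam 4, Ivy 0, Jamal 3, Farid 28.

Ivy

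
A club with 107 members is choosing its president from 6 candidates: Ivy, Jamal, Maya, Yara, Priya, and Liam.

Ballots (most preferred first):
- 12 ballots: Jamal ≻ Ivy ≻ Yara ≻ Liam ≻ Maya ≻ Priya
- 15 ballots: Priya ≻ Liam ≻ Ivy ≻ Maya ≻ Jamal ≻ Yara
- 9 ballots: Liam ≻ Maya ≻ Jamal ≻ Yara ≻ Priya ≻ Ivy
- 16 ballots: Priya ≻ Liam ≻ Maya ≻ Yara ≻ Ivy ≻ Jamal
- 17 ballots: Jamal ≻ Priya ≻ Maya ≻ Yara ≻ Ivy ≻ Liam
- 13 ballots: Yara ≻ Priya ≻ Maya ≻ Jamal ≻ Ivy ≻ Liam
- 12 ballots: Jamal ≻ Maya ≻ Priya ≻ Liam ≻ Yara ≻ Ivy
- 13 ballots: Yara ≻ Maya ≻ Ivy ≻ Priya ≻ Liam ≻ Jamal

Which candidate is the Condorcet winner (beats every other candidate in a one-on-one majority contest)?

Priya vs Ivy: 82–25
Priya vs Jamal: 57–50
Priya vs Maya: 61–46
Priya vs Yara: 60–47
Priya vs Liam: 86–21
Priya beats every other candidate.

Priya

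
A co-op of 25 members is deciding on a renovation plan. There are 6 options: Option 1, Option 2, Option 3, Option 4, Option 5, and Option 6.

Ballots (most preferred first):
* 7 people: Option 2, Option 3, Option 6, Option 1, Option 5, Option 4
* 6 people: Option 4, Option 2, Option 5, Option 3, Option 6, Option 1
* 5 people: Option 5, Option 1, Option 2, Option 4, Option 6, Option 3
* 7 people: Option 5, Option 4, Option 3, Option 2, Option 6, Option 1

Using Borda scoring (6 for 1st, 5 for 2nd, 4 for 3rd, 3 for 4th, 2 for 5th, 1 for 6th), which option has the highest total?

Option 2

Option 1: 7×3 + 6×1 + 5×5 + 7×1 = 59
Option 2: 7×6 + 6×5 + 5×4 + 7×3 = 113
Option 3: 7×5 + 6×3 + 5×1 + 7×4 = 86
Option 4: 7×1 + 6×6 + 5×3 + 7×5 = 93
Option 5: 7×2 + 6×4 + 5×6 + 7×6 = 110
Option 6: 7×4 + 6×2 + 5×2 + 7×2 = 64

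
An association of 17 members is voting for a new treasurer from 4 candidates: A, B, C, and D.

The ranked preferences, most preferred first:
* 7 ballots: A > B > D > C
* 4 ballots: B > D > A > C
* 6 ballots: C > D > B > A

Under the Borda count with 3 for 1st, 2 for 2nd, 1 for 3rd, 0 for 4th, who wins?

B

A: 7×3 + 4×1 + 6×0 = 25
B: 7×2 + 4×3 + 6×1 = 32
C: 7×0 + 4×0 + 6×3 = 18
D: 7×1 + 4×2 + 6×2 = 27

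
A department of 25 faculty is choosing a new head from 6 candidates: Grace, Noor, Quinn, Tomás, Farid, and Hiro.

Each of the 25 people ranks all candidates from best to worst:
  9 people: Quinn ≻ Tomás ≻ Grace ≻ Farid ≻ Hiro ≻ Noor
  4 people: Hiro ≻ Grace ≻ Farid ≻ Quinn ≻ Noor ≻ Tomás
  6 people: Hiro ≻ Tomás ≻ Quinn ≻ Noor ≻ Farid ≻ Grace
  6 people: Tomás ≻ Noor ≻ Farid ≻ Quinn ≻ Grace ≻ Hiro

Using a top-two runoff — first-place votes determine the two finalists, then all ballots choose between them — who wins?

Quinn

Round 1 first-place votes: Grace 0, Noor 0, Quinn 9, Tomás 6, Farid 0, Hiro 10. Hiro and Quinn advance.
Runoff: Hiro is ranked above Quinn on 10 ballots, Quinn above Hiro on 15.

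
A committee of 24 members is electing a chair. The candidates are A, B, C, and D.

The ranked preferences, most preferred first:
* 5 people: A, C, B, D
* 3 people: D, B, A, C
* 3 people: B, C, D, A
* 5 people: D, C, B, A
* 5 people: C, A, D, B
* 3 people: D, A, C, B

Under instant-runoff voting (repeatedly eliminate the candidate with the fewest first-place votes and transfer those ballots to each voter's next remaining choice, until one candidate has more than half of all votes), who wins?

C

Round 1: A 5, B 3, C 5, D 11. B eliminated.
Round 2: A 5, C 8, D 11. A eliminated.
Round 3: C 13, D 11. C has a majority (≥13).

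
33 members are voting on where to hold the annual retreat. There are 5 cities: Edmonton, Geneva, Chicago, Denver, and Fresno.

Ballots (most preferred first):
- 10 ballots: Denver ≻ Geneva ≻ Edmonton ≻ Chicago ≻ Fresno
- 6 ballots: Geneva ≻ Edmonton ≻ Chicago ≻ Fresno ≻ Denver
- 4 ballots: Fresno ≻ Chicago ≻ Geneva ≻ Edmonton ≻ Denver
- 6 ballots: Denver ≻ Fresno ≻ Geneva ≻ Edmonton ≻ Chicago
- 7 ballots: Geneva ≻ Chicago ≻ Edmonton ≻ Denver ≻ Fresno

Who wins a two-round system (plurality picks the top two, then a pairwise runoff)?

Round 1 first-place votes: Edmonton 0, Geneva 13, Chicago 0, Denver 16, Fresno 4. Denver and Geneva advance.
Runoff: Denver is ranked above Geneva on 16 ballots, Geneva above Denver on 17.

Geneva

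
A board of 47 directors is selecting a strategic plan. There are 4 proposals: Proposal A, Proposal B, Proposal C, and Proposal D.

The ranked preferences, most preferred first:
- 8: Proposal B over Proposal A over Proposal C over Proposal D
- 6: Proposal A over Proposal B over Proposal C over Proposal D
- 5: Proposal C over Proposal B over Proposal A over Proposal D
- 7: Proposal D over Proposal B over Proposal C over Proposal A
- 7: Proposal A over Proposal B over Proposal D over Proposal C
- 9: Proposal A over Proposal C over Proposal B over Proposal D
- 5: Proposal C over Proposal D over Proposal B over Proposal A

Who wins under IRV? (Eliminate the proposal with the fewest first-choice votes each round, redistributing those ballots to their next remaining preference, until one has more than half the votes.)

Round 1: Proposal A 22, Proposal B 8, Proposal C 10, Proposal D 7. Proposal D eliminated.
Round 2: Proposal A 22, Proposal B 15, Proposal C 10. Proposal C eliminated.
Round 3: Proposal A 22, Proposal B 25. Proposal B has a majority (≥24).

Proposal B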